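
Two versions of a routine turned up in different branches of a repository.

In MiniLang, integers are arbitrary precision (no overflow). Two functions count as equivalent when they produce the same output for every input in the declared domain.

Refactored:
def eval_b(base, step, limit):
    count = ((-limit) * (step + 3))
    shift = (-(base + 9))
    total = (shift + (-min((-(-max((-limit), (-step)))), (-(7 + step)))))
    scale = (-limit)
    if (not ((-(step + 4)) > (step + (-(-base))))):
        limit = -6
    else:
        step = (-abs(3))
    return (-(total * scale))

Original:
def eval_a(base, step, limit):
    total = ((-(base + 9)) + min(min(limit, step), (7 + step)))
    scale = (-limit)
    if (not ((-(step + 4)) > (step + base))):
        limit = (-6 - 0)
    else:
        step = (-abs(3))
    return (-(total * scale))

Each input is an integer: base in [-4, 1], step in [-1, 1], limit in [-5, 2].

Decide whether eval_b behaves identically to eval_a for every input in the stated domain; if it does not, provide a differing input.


On input base=-4, step=-1, limit=-5, eval_a returns 50 while eval_b returns -5.
verdict: not equivalent; witness: base=-4, step=-1, limit=-5


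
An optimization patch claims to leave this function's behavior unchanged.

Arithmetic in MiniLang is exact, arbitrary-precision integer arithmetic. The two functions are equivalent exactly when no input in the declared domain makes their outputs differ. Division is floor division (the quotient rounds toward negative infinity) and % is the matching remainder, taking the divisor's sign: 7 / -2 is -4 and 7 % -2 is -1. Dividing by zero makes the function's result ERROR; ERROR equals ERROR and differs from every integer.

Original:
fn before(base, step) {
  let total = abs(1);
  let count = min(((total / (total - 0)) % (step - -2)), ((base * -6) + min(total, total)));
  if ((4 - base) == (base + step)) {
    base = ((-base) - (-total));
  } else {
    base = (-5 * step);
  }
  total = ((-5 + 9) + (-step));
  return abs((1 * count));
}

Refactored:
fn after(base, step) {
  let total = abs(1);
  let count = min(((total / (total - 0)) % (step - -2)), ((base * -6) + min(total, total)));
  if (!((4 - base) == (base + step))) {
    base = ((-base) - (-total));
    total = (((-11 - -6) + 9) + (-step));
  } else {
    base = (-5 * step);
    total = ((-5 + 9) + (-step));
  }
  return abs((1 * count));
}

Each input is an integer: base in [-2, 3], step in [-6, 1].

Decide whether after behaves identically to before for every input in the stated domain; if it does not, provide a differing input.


One difference looks behavioral, but it never changes the outcome for any declared input.
Tracing base=1, step=-3: before: total becomes 1; next count becomes -5; next ((4 - base) == (base + step)) evaluates to false; next base becomes 15; next total becomes 7; next final value 5 | after: total becomes 1; next count becomes -5; next (!((4 - base) == (base + step))) evaluates to true; next base becomes 0; next total becomes 7; next final value 5 — matching result 5.
Sweeping the whole domain (48 inputs) finds no disagreement.
verdict: equivalent


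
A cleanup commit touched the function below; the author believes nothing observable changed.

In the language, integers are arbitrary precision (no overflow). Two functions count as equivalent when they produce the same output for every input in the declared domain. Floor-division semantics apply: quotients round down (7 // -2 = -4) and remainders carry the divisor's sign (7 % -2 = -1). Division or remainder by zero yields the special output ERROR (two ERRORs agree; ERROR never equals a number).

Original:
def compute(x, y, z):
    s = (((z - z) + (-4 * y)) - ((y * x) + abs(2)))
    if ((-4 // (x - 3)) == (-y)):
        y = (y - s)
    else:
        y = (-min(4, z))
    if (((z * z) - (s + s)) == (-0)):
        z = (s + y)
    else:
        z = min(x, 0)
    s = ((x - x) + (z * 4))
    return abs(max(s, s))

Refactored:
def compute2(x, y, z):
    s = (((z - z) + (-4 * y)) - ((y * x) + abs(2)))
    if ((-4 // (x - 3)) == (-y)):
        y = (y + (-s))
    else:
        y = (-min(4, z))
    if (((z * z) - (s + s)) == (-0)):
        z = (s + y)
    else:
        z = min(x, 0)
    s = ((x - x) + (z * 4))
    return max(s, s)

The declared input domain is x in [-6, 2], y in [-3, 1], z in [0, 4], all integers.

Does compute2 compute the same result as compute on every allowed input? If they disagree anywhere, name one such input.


Try x=-6, y=-3, z=0.
compute: s becomes -8; next ((-4 // (x - 3)) == (-y)) evaluates to false; next y becomes 0; next (((z * z) - (s + s)) == (-0)) evaluates to false; next z becomes -6; next s becomes -24; next final value 24
compute2: s becomes -8; next ((-4 // (x - 3)) == (-y)) evaluates to false; next y becomes 0; next (((z * z) - (s + s)) == (-0)) evaluates to false; next z becomes -6; next s becomes -24; next final value -24
24 != -24, so the rewrite changes behavior.
verdict: not equivalent; witness: x=-6, y=-3, z=0


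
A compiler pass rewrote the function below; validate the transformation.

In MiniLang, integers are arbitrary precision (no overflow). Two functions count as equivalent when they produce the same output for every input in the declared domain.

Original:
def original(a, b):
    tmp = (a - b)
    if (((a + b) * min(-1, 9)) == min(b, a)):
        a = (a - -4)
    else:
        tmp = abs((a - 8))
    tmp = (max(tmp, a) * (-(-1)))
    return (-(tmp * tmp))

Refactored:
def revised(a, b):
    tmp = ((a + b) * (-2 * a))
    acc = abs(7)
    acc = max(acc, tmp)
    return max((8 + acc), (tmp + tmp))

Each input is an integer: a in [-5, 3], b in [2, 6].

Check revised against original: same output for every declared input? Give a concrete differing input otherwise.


These are not equivalent — on a=-5, b=2 the outputs split (-169 vs 15).
original: tmp=-7, then (((a + b) * min(-1, 9)) == min(b, a)) is false, then tmp=13, then tmp=13, then returns -169
revised: tmp=-30, then acc=7, then acc=7, then returns 15
verdict: not equivalent; witness: a=-5, b=2


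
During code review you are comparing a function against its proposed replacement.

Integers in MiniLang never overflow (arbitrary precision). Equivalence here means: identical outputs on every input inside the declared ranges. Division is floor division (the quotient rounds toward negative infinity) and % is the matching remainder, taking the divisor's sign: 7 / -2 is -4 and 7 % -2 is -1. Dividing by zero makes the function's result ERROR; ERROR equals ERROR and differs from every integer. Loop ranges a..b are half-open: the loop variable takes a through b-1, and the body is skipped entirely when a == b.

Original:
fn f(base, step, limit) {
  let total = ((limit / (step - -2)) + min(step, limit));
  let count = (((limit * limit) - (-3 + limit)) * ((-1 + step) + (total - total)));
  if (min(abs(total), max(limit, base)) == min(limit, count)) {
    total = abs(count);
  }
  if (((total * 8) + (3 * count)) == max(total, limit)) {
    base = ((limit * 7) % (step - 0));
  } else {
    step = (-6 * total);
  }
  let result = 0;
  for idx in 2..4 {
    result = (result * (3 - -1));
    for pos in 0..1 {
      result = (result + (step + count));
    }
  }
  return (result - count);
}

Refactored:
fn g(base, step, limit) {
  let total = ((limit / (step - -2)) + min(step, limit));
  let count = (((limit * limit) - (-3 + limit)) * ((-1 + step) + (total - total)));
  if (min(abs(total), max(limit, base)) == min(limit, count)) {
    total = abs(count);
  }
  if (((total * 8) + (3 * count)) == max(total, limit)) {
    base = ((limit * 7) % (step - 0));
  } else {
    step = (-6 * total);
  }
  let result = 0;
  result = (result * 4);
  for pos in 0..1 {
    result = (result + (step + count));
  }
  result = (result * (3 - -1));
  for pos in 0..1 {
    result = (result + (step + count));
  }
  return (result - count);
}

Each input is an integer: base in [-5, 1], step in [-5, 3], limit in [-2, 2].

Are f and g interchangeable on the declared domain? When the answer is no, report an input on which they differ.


Differences: arithmetic usage differs, and statement counts differ, and constant usage differs, and local variable names differ, and loop structure differs — yet all 315 inputs agree.
verdict: equivalent


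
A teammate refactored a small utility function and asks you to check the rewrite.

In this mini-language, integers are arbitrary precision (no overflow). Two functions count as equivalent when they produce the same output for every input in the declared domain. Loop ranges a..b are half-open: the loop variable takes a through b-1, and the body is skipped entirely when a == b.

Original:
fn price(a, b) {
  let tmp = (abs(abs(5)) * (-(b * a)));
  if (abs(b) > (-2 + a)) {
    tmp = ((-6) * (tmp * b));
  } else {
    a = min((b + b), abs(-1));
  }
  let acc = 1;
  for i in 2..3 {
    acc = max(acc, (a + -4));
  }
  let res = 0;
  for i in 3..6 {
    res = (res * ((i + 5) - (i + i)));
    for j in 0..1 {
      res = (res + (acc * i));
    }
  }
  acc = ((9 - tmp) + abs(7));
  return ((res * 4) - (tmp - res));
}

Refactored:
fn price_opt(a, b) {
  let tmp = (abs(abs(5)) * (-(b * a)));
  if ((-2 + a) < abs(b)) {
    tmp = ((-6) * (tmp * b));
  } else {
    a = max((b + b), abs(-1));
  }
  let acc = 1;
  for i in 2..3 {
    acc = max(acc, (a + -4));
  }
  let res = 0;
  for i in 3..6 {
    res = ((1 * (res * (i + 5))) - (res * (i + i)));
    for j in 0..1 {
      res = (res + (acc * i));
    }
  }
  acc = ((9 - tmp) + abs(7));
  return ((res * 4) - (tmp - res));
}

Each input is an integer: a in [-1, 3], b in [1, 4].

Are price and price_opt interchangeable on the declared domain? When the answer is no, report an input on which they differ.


The edit looks behavioral (`min((b + b), abs(-1))` became `max((b + b), abs(-1))`), but over these ranges it never changes the outcome.
Spot check at a=2, b=4 — price: tmp=-40, then (abs(b) > (-2 + a)) is true, then tmp=960, then acc=1, then (i=2), then acc=1, then res=0, then (i=3), then res=0, then (j=0), then res=3, then (i=4), then res=3, then (j=0), then res=7, then (i=5), then res=0, then (j=0), then res=5, then acc=-944, then returns -935. price_opt: tmp=-40, then ((-2 + a) < abs(b)) is true, then tmp=960, then acc=1, then (i=2), then acc=1, then res=0, then (i=3), then res=0, then (j=0), then res=3, then (i=4), then res=3, then (j=0), then res=7, then (i=5), then res=0, then (j=0), then res=5, then acc=-944, then returns -935. Both give -935.
Across all 20 domain points the two functions coincide.
verdict: equivalent


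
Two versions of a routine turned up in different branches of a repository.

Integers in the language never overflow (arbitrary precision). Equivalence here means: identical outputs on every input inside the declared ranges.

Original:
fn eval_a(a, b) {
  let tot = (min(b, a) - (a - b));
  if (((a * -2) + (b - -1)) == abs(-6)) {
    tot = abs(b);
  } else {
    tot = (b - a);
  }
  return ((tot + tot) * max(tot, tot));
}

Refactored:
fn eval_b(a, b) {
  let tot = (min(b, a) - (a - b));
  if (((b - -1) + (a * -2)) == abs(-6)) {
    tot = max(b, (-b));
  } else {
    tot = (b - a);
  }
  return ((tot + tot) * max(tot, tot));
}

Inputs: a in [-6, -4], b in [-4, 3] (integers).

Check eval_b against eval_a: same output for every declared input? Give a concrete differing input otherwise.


Differences: min/max/abs usage differs — yet all 24 inputs agree.
verdict: equivalent


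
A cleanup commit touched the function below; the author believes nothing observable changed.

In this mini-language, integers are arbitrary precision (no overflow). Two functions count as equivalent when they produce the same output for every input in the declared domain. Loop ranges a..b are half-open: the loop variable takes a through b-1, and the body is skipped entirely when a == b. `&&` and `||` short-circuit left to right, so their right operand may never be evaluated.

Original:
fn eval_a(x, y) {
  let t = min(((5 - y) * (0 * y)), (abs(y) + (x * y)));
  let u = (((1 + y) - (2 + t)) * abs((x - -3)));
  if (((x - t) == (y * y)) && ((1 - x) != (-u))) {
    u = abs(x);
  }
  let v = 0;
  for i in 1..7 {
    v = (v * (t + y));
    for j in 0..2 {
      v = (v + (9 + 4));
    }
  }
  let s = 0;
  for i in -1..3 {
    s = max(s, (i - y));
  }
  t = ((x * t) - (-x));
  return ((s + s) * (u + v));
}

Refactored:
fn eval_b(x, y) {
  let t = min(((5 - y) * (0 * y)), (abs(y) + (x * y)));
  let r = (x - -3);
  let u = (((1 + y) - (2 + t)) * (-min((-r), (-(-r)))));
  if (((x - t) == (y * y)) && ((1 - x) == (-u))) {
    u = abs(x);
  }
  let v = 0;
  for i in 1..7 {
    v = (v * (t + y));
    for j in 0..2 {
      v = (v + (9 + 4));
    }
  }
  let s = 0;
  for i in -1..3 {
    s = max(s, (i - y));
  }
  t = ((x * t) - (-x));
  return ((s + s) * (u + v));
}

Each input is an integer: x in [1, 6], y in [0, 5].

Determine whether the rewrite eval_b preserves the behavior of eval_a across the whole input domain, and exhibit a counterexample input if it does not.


Consider the input x=1, y=1.
eval_a: t=0, then u=0, then (((x - t) == (y * y)) && ((1 - x) != (-u))) is false, then v=0, then (i=1), then v=0, then (j=0), then v=13, then (j=1), then v=26, then (i=2), then v=26, then (j=0), then v=39, then (j=1), then v=52, then (i=3), then v=52, then (j=0), then v=65, then (j=1), then v=78, then (i=4), then v=78, then (j=0), then v=91, then (j=1), then v=104, then (i=5), then v=104, then (j=0), then v=117, then (j=1), then v=130, then (i=6), then v=130, then (j=0), then v=143, then (j=1), then v=156, then s=0, then (i=-1), then s=0, then (i=0), then s=0, then (i=1), then s=0, then (i=2), then s=1, then t=1, then returns 312
eval_b: t=0, then r=4, then u=0, then (((x - t) == (y * y)) && ((1 - x) == (-u))) is true, then u=1, then v=0, then (i=1), then v=0, then (j=0), then v=13, then (j=1), then v=26, then (i=2), then v=26, then (j=0), then v=39, then (j=1), then v=52, then (i=3), then v=52, then (j=0), then v=65, then (j=1), then v=78, then (i=4), then v=78, then (j=0), then v=91, then (j=1), then v=104, then (i=5), then v=104, then (j=0), then v=117, then (j=1), then v=130, then (i=6), then v=130, then (j=0), then v=143, then (j=1), then v=156, then s=0, then (i=-1), then s=0, then (i=0), then s=0, then (i=1), then s=0, then (i=2), then s=1, then t=1, then returns 314
312 vs 314 — the two versions disagree here.
verdict: not equivalent; witness: x=1, y=1


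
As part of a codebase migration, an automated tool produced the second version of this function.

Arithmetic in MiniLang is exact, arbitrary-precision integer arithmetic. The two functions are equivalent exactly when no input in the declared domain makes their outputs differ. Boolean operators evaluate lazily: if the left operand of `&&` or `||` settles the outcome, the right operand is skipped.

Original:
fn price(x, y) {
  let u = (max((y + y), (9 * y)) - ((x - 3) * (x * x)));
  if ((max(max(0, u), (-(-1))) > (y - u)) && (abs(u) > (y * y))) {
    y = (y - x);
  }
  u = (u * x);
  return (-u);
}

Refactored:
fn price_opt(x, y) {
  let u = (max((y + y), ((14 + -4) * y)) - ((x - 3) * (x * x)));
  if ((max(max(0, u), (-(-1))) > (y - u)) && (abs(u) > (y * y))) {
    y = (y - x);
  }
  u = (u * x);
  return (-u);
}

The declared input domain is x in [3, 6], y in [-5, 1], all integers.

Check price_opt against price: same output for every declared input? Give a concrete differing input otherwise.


Run the pair on x=3, y=1.
price: u = 9; ((max(max(0, u), (-(-1))) > (y - u)) && (abs(u) > (y * y))) -> true; y = -2; u = 27; return -27
price_opt: u = 10; ((max(max(0, u), (-(-1))) > (y - u)) && (abs(u) > (y * y))) -> true; y = -2; u = 30; return -30
-27 vs -30 — the two versions disagree here.
verdict: not equivalent; witness: x=3, y=1


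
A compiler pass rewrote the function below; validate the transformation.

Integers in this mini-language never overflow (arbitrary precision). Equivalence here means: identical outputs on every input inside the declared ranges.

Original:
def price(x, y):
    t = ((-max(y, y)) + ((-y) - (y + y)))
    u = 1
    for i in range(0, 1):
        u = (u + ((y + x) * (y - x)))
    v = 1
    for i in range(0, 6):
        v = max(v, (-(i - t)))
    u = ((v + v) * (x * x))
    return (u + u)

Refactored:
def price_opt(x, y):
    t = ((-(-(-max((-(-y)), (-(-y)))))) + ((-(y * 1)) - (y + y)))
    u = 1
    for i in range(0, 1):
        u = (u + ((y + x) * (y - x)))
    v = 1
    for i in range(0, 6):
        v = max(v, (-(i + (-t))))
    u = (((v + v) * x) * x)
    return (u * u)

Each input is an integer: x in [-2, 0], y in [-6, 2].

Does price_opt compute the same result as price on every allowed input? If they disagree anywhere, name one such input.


Take x=-2, y=-6.
price: t := 24 | u := 1 | iter i=0: | u := 33 | v := 1 | iter i=0: | v := 24 | iter i=1: | v := 24 | iter i=2: | v := 24 | iter i=3: | v := 24 | iter i=4: | v := 24 | iter i=5: | v := 24 | u := 192 | result 384
price_opt: t := 24 | u := 1 | iter i=0: | u := 33 | v := 1 | iter i=0: | v := 24 | iter i=1: | v := 24 | iter i=2: | v := 24 | iter i=3: | v := 24 | iter i=4: | v := 24 | iter i=5: | v := 24 | u := 192 | result 36864
384 vs 36864 — the two versions disagree here.
verdict: not equivalent; witness: x=-2, y=-6


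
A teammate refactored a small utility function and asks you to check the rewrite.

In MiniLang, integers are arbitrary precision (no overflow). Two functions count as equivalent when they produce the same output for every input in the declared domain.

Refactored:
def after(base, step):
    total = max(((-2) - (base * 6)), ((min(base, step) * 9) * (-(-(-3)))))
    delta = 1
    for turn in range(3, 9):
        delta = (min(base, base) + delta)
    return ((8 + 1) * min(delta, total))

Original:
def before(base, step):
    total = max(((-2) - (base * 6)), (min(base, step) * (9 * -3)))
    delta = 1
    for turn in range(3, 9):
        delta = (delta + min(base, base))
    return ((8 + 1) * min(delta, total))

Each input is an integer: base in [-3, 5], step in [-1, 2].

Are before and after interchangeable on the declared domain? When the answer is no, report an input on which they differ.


Side by side, the visible changes include: same computation, different form.
Tracing base=-3, step=-1: before: total = 81; delta = 1; [turn=3]; delta = -2; [turn=4]; delta = -5; [turn=5]; delta = -8; [turn=6]; delta = -11; [turn=7]; delta = -14; [turn=8]; delta = -17; return -153 | after: total = 81; delta = 1; [turn=3]; delta = -2; [turn=4]; delta = -5; [turn=5]; delta = -8; [turn=6]; delta = -11; [turn=7]; delta = -14; [turn=8]; delta = -17; return -153 — matching result -153.
Sweeping the whole domain (36 inputs) finds no disagreement.
verdict: equivalent


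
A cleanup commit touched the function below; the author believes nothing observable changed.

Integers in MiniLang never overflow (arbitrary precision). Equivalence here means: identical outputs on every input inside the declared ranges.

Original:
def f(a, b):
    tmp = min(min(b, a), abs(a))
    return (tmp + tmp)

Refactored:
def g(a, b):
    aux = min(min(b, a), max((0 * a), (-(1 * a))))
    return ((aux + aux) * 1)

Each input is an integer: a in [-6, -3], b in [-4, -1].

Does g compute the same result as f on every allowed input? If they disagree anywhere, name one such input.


One difference looks behavioral, but it never changes the outcome for any declared input.
One worked example (a=-5, b=-1) — f: tmp = -5; return -10; g: aux = -5; return -10; agreement on -10.
An exhaustive pass over the 16 declared inputs shows identical outputs.
verdict: equivalent


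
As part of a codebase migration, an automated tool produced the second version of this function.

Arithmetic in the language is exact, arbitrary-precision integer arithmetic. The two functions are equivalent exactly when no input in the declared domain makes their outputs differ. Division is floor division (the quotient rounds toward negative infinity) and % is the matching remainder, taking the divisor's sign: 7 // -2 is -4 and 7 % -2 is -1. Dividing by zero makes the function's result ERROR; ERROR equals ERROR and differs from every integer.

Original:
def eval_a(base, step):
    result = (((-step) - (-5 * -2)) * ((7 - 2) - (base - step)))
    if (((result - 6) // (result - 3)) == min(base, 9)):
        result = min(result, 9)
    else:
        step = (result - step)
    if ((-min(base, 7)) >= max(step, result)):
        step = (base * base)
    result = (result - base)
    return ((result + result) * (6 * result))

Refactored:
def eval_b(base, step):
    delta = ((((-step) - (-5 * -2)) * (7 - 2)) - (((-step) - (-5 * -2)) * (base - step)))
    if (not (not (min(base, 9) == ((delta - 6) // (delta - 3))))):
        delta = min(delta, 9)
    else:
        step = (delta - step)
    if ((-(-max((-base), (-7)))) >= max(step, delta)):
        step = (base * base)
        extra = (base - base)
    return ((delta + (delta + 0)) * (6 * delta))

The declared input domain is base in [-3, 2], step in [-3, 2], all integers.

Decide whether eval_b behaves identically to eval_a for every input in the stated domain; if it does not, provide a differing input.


At base=-3, step=-3: eval_a gives 12288, eval_b gives 14700.
verdict: not equivalent; witness: base=-3, step=-3


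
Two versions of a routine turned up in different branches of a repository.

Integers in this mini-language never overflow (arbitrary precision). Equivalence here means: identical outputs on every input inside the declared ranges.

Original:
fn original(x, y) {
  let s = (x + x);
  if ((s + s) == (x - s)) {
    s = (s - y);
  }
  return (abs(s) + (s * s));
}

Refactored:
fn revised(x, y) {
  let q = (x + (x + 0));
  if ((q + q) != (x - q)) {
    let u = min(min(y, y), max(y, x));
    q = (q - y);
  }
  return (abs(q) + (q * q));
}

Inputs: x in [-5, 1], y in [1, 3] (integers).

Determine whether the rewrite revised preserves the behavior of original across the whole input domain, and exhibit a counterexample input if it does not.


Not equivalent: x=-5, y=1 separates them (110 vs 132).
original: s becomes -10; next ((s + s) == (x - s)) evaluates to false; next final value 110
revised: q becomes -10; next ((q + q) != (x - q)) evaluates to true; next u becomes 1; next q becomes -11; next final value 132
verdict: not equivalent; witness: x=-5, y=1


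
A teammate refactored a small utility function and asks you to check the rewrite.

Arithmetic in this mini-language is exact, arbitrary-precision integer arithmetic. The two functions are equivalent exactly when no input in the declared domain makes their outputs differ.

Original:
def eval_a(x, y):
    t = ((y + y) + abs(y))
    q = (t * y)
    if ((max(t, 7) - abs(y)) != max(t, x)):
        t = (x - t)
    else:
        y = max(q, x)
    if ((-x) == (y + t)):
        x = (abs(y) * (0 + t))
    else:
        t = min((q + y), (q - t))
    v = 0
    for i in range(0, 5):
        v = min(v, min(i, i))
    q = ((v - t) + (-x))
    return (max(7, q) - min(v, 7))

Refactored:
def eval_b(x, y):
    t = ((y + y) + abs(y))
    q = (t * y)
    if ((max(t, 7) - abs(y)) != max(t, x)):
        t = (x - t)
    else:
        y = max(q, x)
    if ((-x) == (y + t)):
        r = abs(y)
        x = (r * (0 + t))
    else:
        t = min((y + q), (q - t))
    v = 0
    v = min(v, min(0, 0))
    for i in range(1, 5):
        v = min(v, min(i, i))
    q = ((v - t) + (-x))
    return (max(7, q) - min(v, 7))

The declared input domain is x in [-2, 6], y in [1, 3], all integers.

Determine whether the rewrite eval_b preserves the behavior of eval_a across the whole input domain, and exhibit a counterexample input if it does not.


Behavior is preserved: although constant usage differs, min/max/abs usage differs, local variable names differ, loop structure differs, statement counts differ, the outputs never diverge.
Tracing x=1, y=3: eval_a: t becomes 9; next q becomes 27; next ((max(t, 7) - abs(y)) != max(t, x)) evaluates to true; next t becomes -8; next ((-x) == (y + t)) evaluates to false; next t becomes 30; next v becomes 0; next at i=0:; next v becomes 0; next at i=1:; next v becomes 0; next at i=2:; next v becomes 0; next at i=3:; next v becomes 0; next at i=4:; next v becomes 0; next q becomes -31; next final value 7 | eval_b: t becomes 9; next q becomes 27; next ((max(t, 7) - abs(y)) != max(t, x)) evaluates to true; next t becomes -8; next ((-x) == (y + t)) evaluates to false; next t becomes 30; next v becomes 0; next v becomes 0; next at i=1:; next v becomes 0; next at i=2:; next v becomes 0; next at i=3:; next v becomes 0; next at i=4:; next v becomes 0; next q becomes -31; next final value 7 — matching result 7.
Checked all 27 inputs in the declared domain: the outputs agree on every one.
verdict: equivalent


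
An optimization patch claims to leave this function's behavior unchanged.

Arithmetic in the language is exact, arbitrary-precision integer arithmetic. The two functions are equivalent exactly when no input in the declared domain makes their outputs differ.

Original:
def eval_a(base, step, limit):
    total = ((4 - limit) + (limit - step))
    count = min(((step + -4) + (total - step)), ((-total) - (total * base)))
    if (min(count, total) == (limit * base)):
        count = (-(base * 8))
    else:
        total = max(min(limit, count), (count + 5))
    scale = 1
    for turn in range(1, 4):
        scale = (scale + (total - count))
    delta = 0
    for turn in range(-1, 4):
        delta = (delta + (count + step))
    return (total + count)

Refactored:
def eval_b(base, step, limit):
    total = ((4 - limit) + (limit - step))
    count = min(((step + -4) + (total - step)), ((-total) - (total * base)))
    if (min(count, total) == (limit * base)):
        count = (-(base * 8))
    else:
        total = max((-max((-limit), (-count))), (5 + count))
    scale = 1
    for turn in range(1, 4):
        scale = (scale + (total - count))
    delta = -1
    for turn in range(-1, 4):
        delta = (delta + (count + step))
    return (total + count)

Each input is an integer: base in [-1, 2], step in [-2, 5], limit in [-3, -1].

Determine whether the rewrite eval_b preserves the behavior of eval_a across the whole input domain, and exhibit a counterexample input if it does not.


Equivalent. The edit looks behavioral (`0` became `-1`), but over these ranges it never changes the outcome.
Sweeping the whole domain (96 inputs) finds no disagreement.
One worked example (base=0, step=-1, limit=-2) — eval_a: total = 5; count = -5; (min(count, total) == (limit * base)) -> false; total = 0; scale = 1; [turn=1]; scale = 6; [turn=2]; scale = 11; [turn=3]; scale = 16; delta = 0; [turn=-1]; delta = -6; [turn=0]; delta = -12; [turn=1]; delta = -18; [turn=2]; delta = -24; [turn=3]; delta = -30; return -5; eval_b: total = 5; count = -5; (min(count, total) == (limit * base)) -> false; total = 0; scale = 1; [turn=1]; scale = 6; [turn=2]; scale = 11; [turn=3]; scale = 16; delta = -1; [turn=-1]; delta = -7; [turn=0]; delta = -13; [turn=1]; delta = -19; [turn=2]; delta = -25; [turn=3]; delta = -31; return -5; agreement on -5.
verdict: equivalent


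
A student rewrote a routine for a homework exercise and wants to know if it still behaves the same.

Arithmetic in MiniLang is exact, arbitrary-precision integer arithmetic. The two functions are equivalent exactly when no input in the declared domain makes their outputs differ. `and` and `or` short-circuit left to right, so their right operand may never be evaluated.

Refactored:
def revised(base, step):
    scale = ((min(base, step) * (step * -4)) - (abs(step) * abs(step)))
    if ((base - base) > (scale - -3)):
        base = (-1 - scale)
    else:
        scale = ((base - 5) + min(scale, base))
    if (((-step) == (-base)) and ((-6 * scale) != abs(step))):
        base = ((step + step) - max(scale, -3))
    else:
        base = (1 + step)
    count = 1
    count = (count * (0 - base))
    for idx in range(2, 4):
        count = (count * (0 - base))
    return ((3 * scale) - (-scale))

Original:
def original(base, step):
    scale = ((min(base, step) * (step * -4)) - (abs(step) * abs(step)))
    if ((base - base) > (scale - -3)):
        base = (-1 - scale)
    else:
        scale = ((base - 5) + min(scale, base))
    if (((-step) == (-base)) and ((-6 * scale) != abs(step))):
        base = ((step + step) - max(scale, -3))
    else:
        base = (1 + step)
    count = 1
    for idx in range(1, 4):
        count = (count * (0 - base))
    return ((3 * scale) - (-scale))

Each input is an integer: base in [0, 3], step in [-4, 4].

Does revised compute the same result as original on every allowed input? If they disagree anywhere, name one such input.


This is a faithful refactor — statement counts differ, and constant usage differs, and arithmetic usage differs, and loop structure differs, but the computed results match everywhere.
Tracing base=0, step=0: original: scale = 0; ((base - base) > (scale - -3)) -> false; scale = -5; (((-step) == (-base)) and ((-6 * scale) != abs(step))) -> true; base = 3; count = 1; [idx=1]; count = -3; [idx=2]; count = 9; [idx=3]; count = -27; return -20 | revised: scale = 0; ((base - base) > (scale - -3)) -> false; scale = -5; (((-step) == (-base)) and ((-6 * scale) != abs(step))) -> true; base = 3; count = 1; count = -3; [idx=2]; count = 9; [idx=3]; count = -27; return -20 — matching result -20.
Checked all 36 inputs in the declared domain: the outputs agree on every one.
verdict: equivalent


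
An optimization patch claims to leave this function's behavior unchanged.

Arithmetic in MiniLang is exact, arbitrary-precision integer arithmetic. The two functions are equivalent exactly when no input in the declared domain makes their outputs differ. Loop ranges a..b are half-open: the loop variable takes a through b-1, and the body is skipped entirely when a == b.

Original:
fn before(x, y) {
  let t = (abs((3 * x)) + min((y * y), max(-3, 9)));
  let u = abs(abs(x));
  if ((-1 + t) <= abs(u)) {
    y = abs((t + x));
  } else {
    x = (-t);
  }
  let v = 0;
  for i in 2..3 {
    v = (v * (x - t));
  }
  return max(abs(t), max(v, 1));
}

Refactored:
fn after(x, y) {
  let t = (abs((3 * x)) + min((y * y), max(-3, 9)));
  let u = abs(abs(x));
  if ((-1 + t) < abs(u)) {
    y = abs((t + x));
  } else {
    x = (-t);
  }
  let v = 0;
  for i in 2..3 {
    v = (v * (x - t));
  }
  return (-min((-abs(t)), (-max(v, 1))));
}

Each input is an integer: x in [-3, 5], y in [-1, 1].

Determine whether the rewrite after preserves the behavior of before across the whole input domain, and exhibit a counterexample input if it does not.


The one real change (`((-1 + t) <= abs(u))` became `((-1 + t) < abs(u))`) has no effect anywhere in the declared ranges; all 27 inputs agree.
verdict: equivalent


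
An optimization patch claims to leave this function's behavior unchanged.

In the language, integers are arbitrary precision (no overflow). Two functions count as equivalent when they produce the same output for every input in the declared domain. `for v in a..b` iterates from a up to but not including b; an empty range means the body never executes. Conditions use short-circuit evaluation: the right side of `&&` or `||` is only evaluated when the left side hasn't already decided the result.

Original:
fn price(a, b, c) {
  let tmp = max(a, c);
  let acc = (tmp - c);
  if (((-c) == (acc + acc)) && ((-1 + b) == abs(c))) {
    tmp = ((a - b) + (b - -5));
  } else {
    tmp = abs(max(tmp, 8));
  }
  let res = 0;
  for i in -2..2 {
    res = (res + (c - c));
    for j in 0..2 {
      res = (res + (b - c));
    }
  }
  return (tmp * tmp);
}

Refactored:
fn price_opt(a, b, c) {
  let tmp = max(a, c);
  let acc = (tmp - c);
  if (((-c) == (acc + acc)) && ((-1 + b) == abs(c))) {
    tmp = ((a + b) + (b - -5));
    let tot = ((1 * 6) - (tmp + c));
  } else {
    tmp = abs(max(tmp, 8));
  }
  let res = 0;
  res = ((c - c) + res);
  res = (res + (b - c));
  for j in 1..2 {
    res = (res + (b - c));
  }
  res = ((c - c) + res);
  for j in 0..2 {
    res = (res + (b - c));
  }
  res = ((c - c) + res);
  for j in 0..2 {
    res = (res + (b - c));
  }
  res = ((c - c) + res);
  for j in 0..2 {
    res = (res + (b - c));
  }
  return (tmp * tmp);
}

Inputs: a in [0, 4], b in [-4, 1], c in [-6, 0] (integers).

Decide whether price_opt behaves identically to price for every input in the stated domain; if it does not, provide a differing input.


Run the pair on a=0, b=1, c=0.
price: tmp = 0; acc = 0; (((-c) == (acc + acc)) && ((-1 + b) == abs(c))) -> true; tmp = 5; res = 0; [i=-2]; res = 0; [j=0]; res = 1; [j=1]; res = 2; [i=-1]; res = 2; [j=0]; res = 3; [j=1]; res = 4; [i=0]; res = 4; [j=0]; res = 5; [j=1]; res = 6; [i=1]; res = 6; [j=0]; res = 7; [j=1]; res = 8; return 25
price_opt: tmp = 0; acc = 0; (((-c) == (acc + acc)) && ((-1 + b) == abs(c))) -> true; tmp = 7; tot = -1; res = 0; res = 0; res = 1; [j=1]; res = 2; res = 2; [j=0]; res = 3; [j=1]; res = 4; res = 4; [j=0]; res = 5; [j=1]; res = 6; res = 6; [j=0]; res = 7; [j=1]; res = 8; return 49
25 != 49, so the rewrite changes behavior.
verdict: not equivalent; witness: a=0, b=1, c=0


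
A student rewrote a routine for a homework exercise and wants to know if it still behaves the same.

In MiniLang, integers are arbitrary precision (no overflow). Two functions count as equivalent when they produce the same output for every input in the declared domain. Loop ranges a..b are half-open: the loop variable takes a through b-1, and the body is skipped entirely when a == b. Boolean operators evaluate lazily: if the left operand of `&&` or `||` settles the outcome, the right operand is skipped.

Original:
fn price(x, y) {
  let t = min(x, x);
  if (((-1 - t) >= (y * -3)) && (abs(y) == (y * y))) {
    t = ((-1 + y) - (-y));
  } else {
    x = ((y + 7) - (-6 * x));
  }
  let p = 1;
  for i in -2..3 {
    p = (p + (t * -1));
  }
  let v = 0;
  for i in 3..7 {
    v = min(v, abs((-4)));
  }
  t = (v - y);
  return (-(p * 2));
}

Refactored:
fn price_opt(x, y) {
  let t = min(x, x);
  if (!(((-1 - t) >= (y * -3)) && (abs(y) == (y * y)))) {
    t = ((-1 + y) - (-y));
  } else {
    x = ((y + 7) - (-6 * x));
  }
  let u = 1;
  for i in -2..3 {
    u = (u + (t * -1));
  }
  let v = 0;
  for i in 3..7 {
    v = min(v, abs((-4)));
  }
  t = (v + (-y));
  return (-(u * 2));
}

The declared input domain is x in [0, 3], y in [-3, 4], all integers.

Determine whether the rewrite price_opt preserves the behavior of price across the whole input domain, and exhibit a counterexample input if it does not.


Evaluate both at x=0, y=-3.
price: t = 0; (((-1 - t) >= (y * -3)) && (abs(y) == (y * y))) -> false; x = 4; p = 1; [i=-2]; p = 1; [i=-1]; p = 1; [i=0]; p = 1; [i=1]; p = 1; [i=2]; p = 1; v = 0; [i=3]; v = 0; [i=4]; v = 0; [i=5]; v = 0; [i=6]; v = 0; t = 3; return -2
price_opt: t = 0; (!(((-1 - t) >= (y * -3)) && (abs(y) == (y * y)))) -> true; t = -7; u = 1; [i=-2]; u = 8; [i=-1]; u = 15; [i=0]; u = 22; [i=1]; u = 29; [i=2]; u = 36; v = 0; [i=3]; v = 0; [i=4]; v = 0; [i=5]; v = 0; [i=6]; v = 0; t = 3; return -72
-2 against -72: the behavior changed.
verdict: not equivalent; witness: x=0, y=-3


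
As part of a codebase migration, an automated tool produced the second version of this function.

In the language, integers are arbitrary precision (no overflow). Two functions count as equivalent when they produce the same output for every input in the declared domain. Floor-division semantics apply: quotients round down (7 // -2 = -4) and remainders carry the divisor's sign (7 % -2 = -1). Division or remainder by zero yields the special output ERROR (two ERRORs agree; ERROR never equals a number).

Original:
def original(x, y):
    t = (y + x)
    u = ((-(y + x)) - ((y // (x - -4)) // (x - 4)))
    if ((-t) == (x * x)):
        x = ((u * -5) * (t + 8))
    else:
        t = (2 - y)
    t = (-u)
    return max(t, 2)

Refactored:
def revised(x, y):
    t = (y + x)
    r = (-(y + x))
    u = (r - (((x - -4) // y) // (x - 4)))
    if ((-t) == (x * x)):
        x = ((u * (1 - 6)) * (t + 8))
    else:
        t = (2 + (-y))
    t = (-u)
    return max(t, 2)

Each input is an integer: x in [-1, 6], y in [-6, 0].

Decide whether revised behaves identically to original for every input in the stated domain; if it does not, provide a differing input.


The rewrite breaks on x=-1, y=0, where the results are 2 and ERROR.
original: t := -1 | u := 1 | ((-t) == (x * x)): true | x := -35 | t := -1 | result 2
revised: t := -1 | r := 1 | divide-by-zero, output ERROR
verdict: not equivalent; witness: x=-1, y=0


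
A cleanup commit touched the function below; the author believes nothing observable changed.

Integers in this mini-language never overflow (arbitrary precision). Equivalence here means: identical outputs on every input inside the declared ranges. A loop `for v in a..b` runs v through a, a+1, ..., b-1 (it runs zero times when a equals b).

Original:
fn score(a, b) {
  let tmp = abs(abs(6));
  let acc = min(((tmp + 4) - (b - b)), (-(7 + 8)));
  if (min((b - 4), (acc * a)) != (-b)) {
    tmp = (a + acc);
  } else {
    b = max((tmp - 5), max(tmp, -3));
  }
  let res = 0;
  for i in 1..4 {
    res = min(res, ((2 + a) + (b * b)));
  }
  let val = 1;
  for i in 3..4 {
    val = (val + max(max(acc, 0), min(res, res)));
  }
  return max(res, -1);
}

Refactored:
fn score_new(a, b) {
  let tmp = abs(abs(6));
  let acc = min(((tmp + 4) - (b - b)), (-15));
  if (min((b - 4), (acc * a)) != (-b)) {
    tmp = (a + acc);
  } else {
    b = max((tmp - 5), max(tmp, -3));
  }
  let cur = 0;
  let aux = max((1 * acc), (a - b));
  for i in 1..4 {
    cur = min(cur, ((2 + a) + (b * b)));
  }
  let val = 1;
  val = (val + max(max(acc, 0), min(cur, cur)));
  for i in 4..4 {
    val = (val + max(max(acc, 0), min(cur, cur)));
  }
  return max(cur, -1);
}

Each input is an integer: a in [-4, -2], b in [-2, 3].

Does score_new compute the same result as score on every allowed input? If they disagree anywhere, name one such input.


Equivalent — the differences include min/max/abs usage differs; and arithmetic usage differs; and statement counts differ; and loop structure differs; and local variable names differ; and constant usage differs, yet no declared input distinguishes the two.
As a probe, take a=-2, b=0: score runs tmp = 6; acc = -15; (min((b - 4), (acc * a)) != (-b)) -> true; tmp = -17; res = 0; [i=1]; res = 0; [i=2]; res = 0; [i=3]; res = 0; val = 1; [i=3]; val = 1; return 0; score_new runs tmp = 6; acc = -15; (min((b - 4), (acc * a)) != (-b)) -> true; tmp = -17; cur = 0; aux = -2; [i=1]; cur = 0; [i=2]; cur = 0; [i=3]; cur = 0; val = 1; val = 1; the i loop: no iterations; return 0; both end at 0.
Across all 18 domain points the two functions coincide.
verdict: equivalent


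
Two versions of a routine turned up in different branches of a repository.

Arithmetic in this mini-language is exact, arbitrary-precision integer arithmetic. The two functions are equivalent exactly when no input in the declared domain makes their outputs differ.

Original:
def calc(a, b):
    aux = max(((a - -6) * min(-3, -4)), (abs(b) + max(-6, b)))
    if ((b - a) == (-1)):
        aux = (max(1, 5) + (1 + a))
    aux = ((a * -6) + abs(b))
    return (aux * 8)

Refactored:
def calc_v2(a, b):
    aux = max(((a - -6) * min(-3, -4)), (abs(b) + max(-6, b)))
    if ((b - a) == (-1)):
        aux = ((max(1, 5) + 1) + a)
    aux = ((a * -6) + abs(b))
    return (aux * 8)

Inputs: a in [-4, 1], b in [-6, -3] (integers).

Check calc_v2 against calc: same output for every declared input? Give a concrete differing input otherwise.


Equivalent — the differences include same computation, different form, yet no declared input distinguishes the two.
As a probe, take a=1, b=-4: calc runs aux becomes 0; next ((b - a) == (-1)) evaluates to false; next aux becomes -2; next final value -16; calc_v2 runs aux becomes 0; next ((b - a) == (-1)) evaluates to false; next aux becomes -2; next final value -16; both end at -16.
Every one of the 24 inputs gives matching results.
verdict: equivalent


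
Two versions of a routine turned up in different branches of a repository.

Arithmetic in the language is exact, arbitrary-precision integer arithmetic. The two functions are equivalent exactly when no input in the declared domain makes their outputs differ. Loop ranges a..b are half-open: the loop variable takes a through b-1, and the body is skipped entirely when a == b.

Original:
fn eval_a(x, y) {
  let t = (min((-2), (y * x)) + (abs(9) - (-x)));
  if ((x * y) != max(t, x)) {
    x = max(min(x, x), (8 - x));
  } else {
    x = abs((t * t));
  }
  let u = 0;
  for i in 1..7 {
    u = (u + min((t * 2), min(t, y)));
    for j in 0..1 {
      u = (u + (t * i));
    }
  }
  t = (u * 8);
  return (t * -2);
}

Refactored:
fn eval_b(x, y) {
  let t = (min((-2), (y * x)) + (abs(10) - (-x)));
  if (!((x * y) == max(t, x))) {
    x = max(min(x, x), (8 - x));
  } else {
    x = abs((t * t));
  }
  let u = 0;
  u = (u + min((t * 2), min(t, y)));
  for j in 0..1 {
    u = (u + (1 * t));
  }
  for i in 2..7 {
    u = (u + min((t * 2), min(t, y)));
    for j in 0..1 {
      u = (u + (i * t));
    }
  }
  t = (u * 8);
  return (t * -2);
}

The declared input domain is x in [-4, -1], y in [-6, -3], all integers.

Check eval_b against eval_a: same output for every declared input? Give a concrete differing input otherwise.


The rewrite breaks on x=-4, y=-6, where the results are -432 and -768.
eval_a: t = 3; ((x * y) != max(t, x)) -> true; x = 12; u = 0; [i=1]; u = -6; [j=0]; u = -3; [i=2]; u = -9; [j=0]; u = -3; [i=3]; u = -9; [j=0]; u = 0; [i=4]; u = -6; [j=0]; u = 6; [i=5]; u = 0; [j=0]; u = 15; [i=6]; u = 9; [j=0]; u = 27; t = 216; return -432
eval_b: t = 4; (!((x * y) == max(t, x))) -> true; x = 12; u = 0; u = -6; [j=0]; u = -2; [i=2]; u = -8; [j=0]; u = 0; [i=3]; u = -6; [j=0]; u = 6; [i=4]; u = 0; [j=0]; u = 16; [i=5]; u = 10; [j=0]; u = 30; [i=6]; u = 24; [j=0]; u = 48; t = 384; return -768
verdict: not equivalent; witness: x=-4, y=-6
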